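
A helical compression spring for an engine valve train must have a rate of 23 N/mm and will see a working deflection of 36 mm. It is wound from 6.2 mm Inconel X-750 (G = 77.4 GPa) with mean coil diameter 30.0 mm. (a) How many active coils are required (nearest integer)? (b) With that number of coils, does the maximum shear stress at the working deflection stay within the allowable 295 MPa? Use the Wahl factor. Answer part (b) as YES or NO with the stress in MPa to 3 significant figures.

N_a = Gd⁴/(8D³k) = (77.4×10³)(6.2⁴)/(8·30.0³·23) = 23.02 → N_a = 23
Actual rate k = Gd⁴/(8D³·23) = 23.021 N/mm
Working load F = kδ = 23.021·36 = 828.76 N
C = 30.0/6.2 = 4.8387; K_W = (4C−1)/(4C−4)+0.615/C = 1.3225
τ_max = K_W·8FD/(πd³) = 1.3225·265.65 = 351.32 MPa
τ_max > 295 MPa → exceeds allowable

(a) 23 coils; (b) NO, τ_max = 351 MPa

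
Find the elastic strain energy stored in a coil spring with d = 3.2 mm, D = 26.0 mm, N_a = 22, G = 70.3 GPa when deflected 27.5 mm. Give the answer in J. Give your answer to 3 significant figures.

0.901 J

k = Gd⁴/(8D³N_a) = (70.3×10³)(3.2⁴)/(8·26.0³·22) = 2.383 N/mm
U = ½kδ² = 0.5 × 2.383 × 27.5² = 901.07 N·mm = 0.90107 J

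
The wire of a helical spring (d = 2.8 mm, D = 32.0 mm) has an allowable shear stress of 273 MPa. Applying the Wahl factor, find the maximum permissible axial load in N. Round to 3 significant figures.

C = D/d = 32.0/2.8 = 11.4286
K_W = (4C−1)/(4C−4) + 0.615/C = 44.714/41.714 + 0.0538 = 1.1257
τ_max = K·8FD/(πd³) → F_max = τ_allow·πd³/(8DK)
F_max = 273·π·2.8³/(8·32.0·1.1257) = 18827/288.19 = 65.33 N

65.3 N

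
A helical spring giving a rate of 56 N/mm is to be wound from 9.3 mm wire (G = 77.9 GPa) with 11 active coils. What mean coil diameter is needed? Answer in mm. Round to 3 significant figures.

49.1 mm

D = (Gd⁴/(8N_a·k))^(1/3) = (77.9×10³·9.3⁴/(8·11·56))^(1/3)
  = (118249)^(1/3) = 49.0832 mm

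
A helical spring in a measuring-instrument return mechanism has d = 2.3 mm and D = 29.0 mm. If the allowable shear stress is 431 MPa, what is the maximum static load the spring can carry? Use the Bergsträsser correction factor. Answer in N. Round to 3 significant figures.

64.2 N

C = D/d = 29.0/2.3 = 12.6087
K_B = (4C+2)/(4C−3) = 52.435/47.435 = 1.1054
τ_max = K·8FD/(πd³) → F_max = τ_allow·πd³/(8DK)
F_max = 431·π·2.3³/(8·29.0·1.1054) = 16474/256.45 = 64.239 N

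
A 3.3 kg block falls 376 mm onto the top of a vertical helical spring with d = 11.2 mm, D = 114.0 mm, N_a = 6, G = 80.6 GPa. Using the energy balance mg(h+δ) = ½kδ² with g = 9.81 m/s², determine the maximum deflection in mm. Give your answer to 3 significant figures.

k = Gd⁴/(8D³N_a) = (80.6×10³)(11.2⁴)/(8·114.0³·6) = 17.834 N/mm
W = mg = 3.3 × 9.81 = 32.373 N
½kδ² − Wδ − Wh = 0 → δ = (W + √(W² + 2kWh))/k
δ = (32.373 + √(1048 + 434162))/17.834 = (32.373 + 659.7)/17.834 = 38.806 mm

38.8 mm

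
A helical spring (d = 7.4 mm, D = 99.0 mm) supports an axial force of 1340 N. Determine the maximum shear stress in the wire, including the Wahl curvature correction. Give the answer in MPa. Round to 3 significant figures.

Spring index C = D/d = 99.0/7.4 = 13.3784
K_W = (4C−1)/(4C−4) + 0.615/C = 52.514/49.514 + 0.0460 = 1.1066
τ₀ = 8FD/(πd³) = 8·1340·99.0/(π·7.4³) = 1.06128e+06/1273 = 833.65 MPa
τ_max = K·τ₀ = 1.1066 × 833.65 = 922.49 MPa

922 MPa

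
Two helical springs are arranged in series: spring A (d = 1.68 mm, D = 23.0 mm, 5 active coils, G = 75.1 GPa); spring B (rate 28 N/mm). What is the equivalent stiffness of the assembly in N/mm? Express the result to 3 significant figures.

1.18 N/mm

k_A = Gd⁴/(8D³N_a) = (75.1×10³)(1.68⁴)/(8·23.0³·5) = 1.2292 N/mm
Series: 1/k_eq = 1/1.2292 + 1/28 = 0.84923; k_eq = 1.1775 N/mm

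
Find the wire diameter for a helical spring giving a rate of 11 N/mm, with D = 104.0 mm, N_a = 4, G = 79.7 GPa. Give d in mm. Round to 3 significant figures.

d = (8D³N_a·k / G)^(1/4) = (8·104.0³·4·11 / (79.7×10³))^0.25
  = (4968)^0.25 = 8.3955 mm

8.40 mm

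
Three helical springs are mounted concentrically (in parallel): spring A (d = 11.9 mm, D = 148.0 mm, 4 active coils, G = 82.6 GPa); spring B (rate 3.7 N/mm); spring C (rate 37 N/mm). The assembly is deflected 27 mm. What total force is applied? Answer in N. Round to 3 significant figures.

k_A = Gd⁴/(8D³N_a) = (82.6×10³)(11.9⁴)/(8·148.0³·4) = 15.967 N/mm
Parallel: k_eq = 15.967 + 3.7 + 37 = 56.667 N/mm
F = k_eq·δ = 56.667·27 = 1530 N

1530 N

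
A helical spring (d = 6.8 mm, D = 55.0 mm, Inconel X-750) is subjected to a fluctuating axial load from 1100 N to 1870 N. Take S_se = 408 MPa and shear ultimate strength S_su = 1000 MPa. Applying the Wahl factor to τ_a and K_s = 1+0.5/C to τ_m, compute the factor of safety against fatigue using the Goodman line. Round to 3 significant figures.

0.834

C = D/d = 55.0/6.8 = 8.0882; K_W = (4C−1)/(4C−4)+0.615/C = 1.1818; K_s = 1+0.5/C = 1.0618
F_a = (F_max−F_min)/2 = 385 N; F_m = (F_max+F_min)/2 = 1485 N
τ_a = K_W·8F_aD/(πd³) = 1.1818 × 171.49 = 202.67 MPa
τ_m = K_s·8F_mD/(πd³) = 1.0618 × 661.46 = 702.35 MPa
Goodman: 1/n_f = τ_a/S_se + τ_m/S_su = 202.67/408 + 702.35/1000 = 0.49675 + 0.70235 = 1.1991
n_f = 1/1.1991 = 0.834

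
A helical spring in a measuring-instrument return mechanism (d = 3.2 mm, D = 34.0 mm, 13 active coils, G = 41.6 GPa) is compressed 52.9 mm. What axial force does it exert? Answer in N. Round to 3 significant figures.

k = Gd⁴/(8D³N_a) = (41.6×10³)(3.2⁴)/(8·34.0³·13) = 1.0671 N/mm
F = k·δ = 1.0671 × 52.9 = 56.452 N

56.5 N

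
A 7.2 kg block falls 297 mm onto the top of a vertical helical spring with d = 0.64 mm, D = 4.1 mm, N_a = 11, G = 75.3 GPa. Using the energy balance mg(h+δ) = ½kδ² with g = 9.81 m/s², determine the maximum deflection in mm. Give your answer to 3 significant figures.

k = Gd⁴/(8D³N_a) = (75.3×10³)(0.64⁴)/(8·4.1³·11) = 2.083 N/mm
W = mg = 7.2 × 9.81 = 70.632 N
½kδ² − Wδ − Wh = 0 → δ = (W + √(W² + 2kWh))/k
δ = (70.632 + √(4988.9 + 87391.4))/2.083 = (70.632 + 303.94)/2.083 = 179.83 mm

180 mm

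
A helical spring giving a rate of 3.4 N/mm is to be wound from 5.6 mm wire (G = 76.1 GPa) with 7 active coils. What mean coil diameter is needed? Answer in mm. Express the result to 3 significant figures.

D = (Gd⁴/(8N_a·k))^(1/3) = (76.1×10³·5.6⁴/(8·7·3.4))^(1/3)
  = (393070)^(1/3) = 73.2526 mm

73.3 mm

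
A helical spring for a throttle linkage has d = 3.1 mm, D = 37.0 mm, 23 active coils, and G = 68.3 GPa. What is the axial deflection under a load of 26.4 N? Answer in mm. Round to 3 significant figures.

k = Gd⁴/(8D³N_a) = (68.3×10³)(3.1⁴)/(8·37.0³·23) = 0.67678 N/mm
δ = F/k = 26.4 / 0.67678 = 39.009 mm

39.0 mm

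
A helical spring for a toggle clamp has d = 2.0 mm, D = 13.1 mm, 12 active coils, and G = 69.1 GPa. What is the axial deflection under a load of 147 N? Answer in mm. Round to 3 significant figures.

k = Gd⁴/(8D³N_a) = (69.1×10³)(2.0⁴)/(8·13.1³·12) = 5.1229 N/mm
δ = F/k = 147 / 5.1229 = 28.695 mm

28.7 mm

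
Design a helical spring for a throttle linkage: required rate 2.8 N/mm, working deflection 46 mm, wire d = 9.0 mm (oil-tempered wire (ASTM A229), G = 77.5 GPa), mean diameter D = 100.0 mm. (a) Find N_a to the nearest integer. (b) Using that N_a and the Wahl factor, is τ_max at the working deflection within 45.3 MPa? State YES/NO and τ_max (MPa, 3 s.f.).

N_a = Gd⁴/(8D³k) = (77.5×10³)(9.0⁴)/(8·100.0³·2.8) = 22.7 → N_a = 23
Actual rate k = Gd⁴/(8D³·23) = 2.7635 N/mm
Working load F = kδ = 2.7635·46 = 127.12 N
C = 100.0/9.0 = 11.1111; K_W = (4C−1)/(4C−4)+0.615/C = 1.1295
τ_max = K_W·8FD/(πd³) = 1.1295·44.404 = 50.156 MPa
τ_max > 45.3 MPa → exceeds allowable

(a) 23 coils; (b) NO, τ_max = 50.2 MPa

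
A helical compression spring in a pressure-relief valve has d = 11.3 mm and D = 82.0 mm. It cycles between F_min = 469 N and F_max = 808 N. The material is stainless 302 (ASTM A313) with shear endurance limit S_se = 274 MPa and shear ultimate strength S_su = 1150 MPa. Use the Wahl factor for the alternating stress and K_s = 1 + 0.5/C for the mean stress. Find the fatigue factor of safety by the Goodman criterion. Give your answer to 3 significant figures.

5.16

C = D/d = 82.0/11.3 = 7.2566; K_W = (4C−1)/(4C−4)+0.615/C = 1.2046; K_s = 1+0.5/C = 1.0689
F_a = (F_max−F_min)/2 = 169.5 N; F_m = (F_max+F_min)/2 = 638.5 N
τ_a = K_W·8F_aD/(πd³) = 1.2046 × 24.529 = 29.549 MPa
τ_m = K_s·8F_mD/(πd³) = 1.0689 × 92.402 = 98.768 MPa
Goodman: 1/n_f = τ_a/S_se + τ_m/S_su = 29.549/274 + 98.768/1150 = 0.10784 + 0.08589 = 0.19373
n_f = 1/0.19373 = 5.162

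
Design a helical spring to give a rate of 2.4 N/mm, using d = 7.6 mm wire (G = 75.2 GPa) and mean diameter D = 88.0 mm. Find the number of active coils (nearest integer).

N_a = Gd⁴/(8D³k) = (75.2×10³ × 7.6⁴)/(8 × 88.0³ × 2.4)
    = 2.50884e+08 / 1.30843e+07 = 19.17 → 19 coils

19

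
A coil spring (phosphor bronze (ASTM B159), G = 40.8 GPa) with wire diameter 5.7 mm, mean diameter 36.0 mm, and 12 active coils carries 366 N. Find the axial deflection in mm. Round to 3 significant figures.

38.1 mm

k = Gd⁴/(8D³N_a) = (40.8×10³)(5.7⁴)/(8·36.0³·12) = 9.6157 N/mm
δ = F/k = 366 / 9.6157 = 38.063 mm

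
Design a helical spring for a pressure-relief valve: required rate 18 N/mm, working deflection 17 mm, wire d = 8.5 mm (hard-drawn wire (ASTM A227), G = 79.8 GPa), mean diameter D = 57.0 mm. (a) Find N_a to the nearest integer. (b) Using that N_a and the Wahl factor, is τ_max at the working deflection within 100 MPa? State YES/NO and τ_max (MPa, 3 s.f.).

(a) 16 coils; (b) YES, τ_max = 86.4 MPa

N_a = Gd⁴/(8D³k) = (79.8×10³)(8.5⁴)/(8·57.0³·18) = 15.62 → N_a = 16
Actual rate k = Gd⁴/(8D³·16) = 17.573 N/mm
Working load F = kδ = 17.573·17 = 298.74 N
C = 57.0/8.5 = 6.7059; K_W = (4C−1)/(4C−4)+0.615/C = 1.2232
τ_max = K_W·8FD/(πd³) = 1.2232·70.608 = 86.364 MPa
τ_max ≤ 100 MPa → acceptable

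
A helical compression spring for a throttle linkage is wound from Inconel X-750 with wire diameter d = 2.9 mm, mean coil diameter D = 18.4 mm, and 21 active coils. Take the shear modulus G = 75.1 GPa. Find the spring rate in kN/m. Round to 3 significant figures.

5.08 kN/m

k = Gd⁴/(8D³N_a) = (75.1×10³ × 2.9⁴) / (8 × 18.4³ × 21)
  = 5.31168e+06 / 1.04656e+06 = 5.0754 N/mm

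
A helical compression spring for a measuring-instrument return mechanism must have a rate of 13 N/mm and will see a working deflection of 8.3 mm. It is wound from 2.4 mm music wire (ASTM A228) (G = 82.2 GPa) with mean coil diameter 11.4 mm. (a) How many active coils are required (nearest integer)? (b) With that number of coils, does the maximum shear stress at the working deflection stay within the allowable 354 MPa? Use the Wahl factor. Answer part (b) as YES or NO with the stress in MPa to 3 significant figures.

N_a = Gd⁴/(8D³k) = (82.2×10³)(2.4⁴)/(8·11.4³·13) = 17.7 → N_a = 18
Actual rate k = Gd⁴/(8D³·18) = 12.783 N/mm
Working load F = kδ = 12.783·8.3 = 106.1 N
C = 11.4/2.4 = 4.7500; K_W = (4C−1)/(4C−4)+0.615/C = 1.3295
τ_max = K_W·8FD/(πd³) = 1.3295·222.81 = 296.22 MPa
τ_max ≤ 354 MPa → acceptable

(a) 18 coils; (b) YES, τ_max = 296 MPa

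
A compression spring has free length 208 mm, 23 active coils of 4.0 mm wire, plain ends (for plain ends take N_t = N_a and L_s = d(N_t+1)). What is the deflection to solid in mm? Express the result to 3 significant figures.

N_t = 23; L_s = 4.0·24 = 96 mm
δ_solid = L₀ − L_s = 208 − 96 = 112 mm

112 mm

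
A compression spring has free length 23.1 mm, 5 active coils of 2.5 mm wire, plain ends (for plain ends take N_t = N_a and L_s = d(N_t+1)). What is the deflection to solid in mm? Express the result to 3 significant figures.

8.10 mm

N_t = 5; L_s = 2.5·6 = 15 mm
δ_solid = L₀ − L_s = 23.1 − 15 = 8.1 mm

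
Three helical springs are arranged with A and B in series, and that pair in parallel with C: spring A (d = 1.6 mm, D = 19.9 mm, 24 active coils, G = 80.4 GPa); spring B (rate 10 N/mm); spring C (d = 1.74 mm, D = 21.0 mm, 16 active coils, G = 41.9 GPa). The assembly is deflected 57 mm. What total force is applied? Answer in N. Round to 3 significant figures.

k_A = Gd⁴/(8D³N_a) = (80.4×10³)(1.6⁴)/(8·19.9³·24) = 0.34824 N/mm
k_C = Gd⁴/(8D³N_a) = (41.9×10³)(1.74⁴)/(8·21.0³·16) = 0.324 N/mm
Springs A,B series: k_AB = 1/(1/0.34824+1/10) = 0.33652 N/mm; parallel with C: k_eq = 0.33652+0.324 = 0.66052 N/mm
F = k_eq·δ = 0.66052·57 = 37.649 N

37.6 N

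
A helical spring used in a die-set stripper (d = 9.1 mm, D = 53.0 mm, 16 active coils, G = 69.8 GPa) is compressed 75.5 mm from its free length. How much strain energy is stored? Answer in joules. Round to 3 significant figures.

k = Gd⁴/(8D³N_a) = (69.8×10³)(9.1⁴)/(8·53.0³·16) = 25.118 N/mm
U = ½kδ² = 0.5 × 25.118 × 75.5² = 71589 N·mm = 71.589 J

71.6 J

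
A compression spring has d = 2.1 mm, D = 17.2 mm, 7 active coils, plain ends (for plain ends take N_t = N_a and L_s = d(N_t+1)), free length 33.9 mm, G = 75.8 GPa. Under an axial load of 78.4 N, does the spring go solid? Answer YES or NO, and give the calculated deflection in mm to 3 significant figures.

k = Gd⁴/(8D³N_a) = (75.8×10³)(2.1⁴)/(8·17.2³·7) = 5.1734 N/mm
N_t = 7; L_s = 2.1·8 = 16.8 mm; δ_solid = L₀ − L_s = 33.9 − 16.8 = 17.1 mm
δ = F/k = 78.4/5.1734 = 15.155 mm
δ < δ_solid → spring does not go solid

NO, δ = 15.2 mm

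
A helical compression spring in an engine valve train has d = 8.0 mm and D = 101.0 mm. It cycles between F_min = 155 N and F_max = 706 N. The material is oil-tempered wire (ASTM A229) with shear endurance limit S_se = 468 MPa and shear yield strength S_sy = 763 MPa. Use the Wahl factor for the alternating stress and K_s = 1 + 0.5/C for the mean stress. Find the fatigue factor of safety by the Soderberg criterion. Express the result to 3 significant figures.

C = D/d = 101.0/8.0 = 12.6250; K_W = (4C−1)/(4C−4)+0.615/C = 1.1132; K_s = 1+0.5/C = 1.0396
F_a = (F_max−F_min)/2 = 275.5 N; F_m = (F_max+F_min)/2 = 430.5 N
τ_a = K_W·8F_aD/(πd³) = 1.1132 × 138.39 = 154.06 MPa
τ_m = K_s·8F_mD/(πd³) = 1.0396 × 216.25 = 224.82 MPa
Soderberg: 1/n_f = τ_a/S_se + τ_m/S_sy = 154.06/468 + 224.82/763 = 0.32919 + 0.29465 = 0.62385
n_f = 1/0.62385 = 1.603

1.60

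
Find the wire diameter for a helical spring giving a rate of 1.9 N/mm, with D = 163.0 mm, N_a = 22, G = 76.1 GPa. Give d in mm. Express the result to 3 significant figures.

11.7 mm

d = (8D³N_a·k / G)^(1/4) = (8·163.0³·22·1.9 / (76.1×10³))^0.25
  = (19030)^0.25 = 11.7452 mm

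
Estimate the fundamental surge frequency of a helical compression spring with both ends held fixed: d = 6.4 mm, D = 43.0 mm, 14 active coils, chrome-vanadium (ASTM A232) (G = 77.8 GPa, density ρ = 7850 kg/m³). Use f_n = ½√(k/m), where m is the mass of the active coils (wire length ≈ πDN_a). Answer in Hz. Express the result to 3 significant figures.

87.6 Hz

k = Gd⁴/(8D³N_a) = (77.8×10³)(6.4⁴)/(8·43.0³·14) = 14.658 N/mm = 14658 N/m
Wire length L = πDN_a = π·43.0·14 = 1891.2 mm
m = ρ·(πd²/4)·L = 7850 × 32.17×10⁻⁶ m² × 1.8912 m = 0.4776 kg
f_n = ½√(k/m) = 0.5·√(14658/0.4776) = 0.5·√(30691) = 87.594 Hz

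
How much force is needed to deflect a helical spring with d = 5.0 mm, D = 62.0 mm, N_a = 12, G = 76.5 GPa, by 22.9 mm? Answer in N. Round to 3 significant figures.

47.9 N

k = Gd⁴/(8D³N_a) = (76.5×10³)(5.0⁴)/(8·62.0³·12) = 2.0898 N/mm
F = k·δ = 2.0898 × 22.9 = 47.855 N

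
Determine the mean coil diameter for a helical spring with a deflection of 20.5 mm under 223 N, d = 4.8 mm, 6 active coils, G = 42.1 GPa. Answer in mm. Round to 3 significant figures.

35.0 mm

Required rate k = F/δ = 223/20.5 = 10.878 N/mm
D = (Gd⁴/(8N_a·k))^(1/3) = (42.1×10³·4.8⁴/(8·6·10.878))^(1/3)
  = (42801.1)^(1/3) = 34.9799 mm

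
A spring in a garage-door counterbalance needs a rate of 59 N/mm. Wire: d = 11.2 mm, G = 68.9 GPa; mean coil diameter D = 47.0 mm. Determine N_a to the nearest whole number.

22

N_a = Gd⁴/(8D³k) = (68.9×10³ × 11.2⁴)/(8 × 47.0³ × 59)
    = 1.08415e+09 / 4.90045e+07 = 22.12 → 22 coils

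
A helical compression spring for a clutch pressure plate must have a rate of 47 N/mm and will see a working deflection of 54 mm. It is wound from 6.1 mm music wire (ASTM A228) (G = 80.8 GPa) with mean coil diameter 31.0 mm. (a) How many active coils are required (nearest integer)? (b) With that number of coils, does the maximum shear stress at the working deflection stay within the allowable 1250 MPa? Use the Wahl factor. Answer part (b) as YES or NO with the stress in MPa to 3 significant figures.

N_a = Gd⁴/(8D³k) = (80.8×10³)(6.1⁴)/(8·31.0³·47) = 9.988 → N_a = 10
Actual rate k = Gd⁴/(8D³·10) = 46.941 N/mm
Working load F = kδ = 46.941·54 = 2534.8 N
C = 31.0/6.1 = 5.0820; K_W = (4C−1)/(4C−4)+0.615/C = 1.3048
τ_max = K_W·8FD/(πd³) = 1.3048·881.58 = 1150.2 MPa
τ_max ≤ 1250 MPa → acceptable

(a) 10 coils; (b) YES, τ_max = 1150 MPa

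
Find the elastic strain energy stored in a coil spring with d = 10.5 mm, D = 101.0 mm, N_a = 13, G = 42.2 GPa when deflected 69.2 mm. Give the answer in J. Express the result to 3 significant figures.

11.5 J

k = Gd⁴/(8D³N_a) = (42.2×10³)(10.5⁴)/(8·101.0³·13) = 4.7871 N/mm
U = ½kδ² = 0.5 × 4.7871 × 69.2² = 11462 N·mm = 11.462 J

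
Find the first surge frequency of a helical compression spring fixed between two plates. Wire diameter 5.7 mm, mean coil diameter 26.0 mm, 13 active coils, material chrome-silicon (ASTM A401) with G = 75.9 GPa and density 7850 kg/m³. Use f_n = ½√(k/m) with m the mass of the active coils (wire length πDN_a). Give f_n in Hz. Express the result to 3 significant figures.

k = Gd⁴/(8D³N_a) = (75.9×10³)(5.7⁴)/(8·26.0³·13) = 43.832 N/mm = 43832 N/m
Wire length L = πDN_a = π·26.0·13 = 1061.9 mm
m = ρ·(πd²/4)·L = 7850 × 25.518×10⁻⁶ m² × 1.0619 m = 0.2127 kg
f_n = ½√(k/m) = 0.5·√(43832/0.2127) = 0.5·√(2.0607e+05) = 226.97 Hz

227 Hz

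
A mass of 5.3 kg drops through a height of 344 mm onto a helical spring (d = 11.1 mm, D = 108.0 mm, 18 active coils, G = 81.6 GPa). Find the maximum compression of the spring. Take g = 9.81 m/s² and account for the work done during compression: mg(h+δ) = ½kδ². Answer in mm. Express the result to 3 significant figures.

80.4 mm

k = Gd⁴/(8D³N_a) = (81.6×10³)(11.1⁴)/(8·108.0³·18) = 6.8289 N/mm
W = mg = 5.3 × 9.81 = 51.993 N
½kδ² − Wδ − Wh = 0 → δ = (W + √(W² + 2kWh))/k
δ = (51.993 + √(2703.3 + 244276))/6.8289 = (51.993 + 496.97)/6.8289 = 80.389 mm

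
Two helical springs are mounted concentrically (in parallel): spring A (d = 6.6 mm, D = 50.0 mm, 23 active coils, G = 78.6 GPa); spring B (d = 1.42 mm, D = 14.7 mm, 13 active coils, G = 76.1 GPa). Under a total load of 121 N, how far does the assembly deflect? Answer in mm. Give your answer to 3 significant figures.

k_A = Gd⁴/(8D³N_a) = (78.6×10³)(6.6⁴)/(8·50.0³·23) = 6.4844 N/mm
k_B = Gd⁴/(8D³N_a) = (76.1×10³)(1.42⁴)/(8·14.7³·13) = 0.9366 N/mm
Parallel: k_eq = 6.4844 + 0.9366 = 7.421 N/mm
δ = F/k_eq = 121/7.421 = 16.305 mm

16.3 mm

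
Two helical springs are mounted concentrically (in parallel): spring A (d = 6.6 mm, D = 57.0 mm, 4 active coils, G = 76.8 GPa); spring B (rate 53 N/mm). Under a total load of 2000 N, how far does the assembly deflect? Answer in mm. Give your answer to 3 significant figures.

k_A = Gd⁴/(8D³N_a) = (76.8×10³)(6.6⁴)/(8·57.0³·4) = 24.59 N/mm
Parallel: k_eq = 24.59 + 53 = 77.59 N/mm
δ = F/k_eq = 2000/77.59 = 25.776 mm

25.8 mm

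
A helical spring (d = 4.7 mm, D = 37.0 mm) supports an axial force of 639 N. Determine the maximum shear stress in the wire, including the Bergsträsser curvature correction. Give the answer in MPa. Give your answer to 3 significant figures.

Spring index C = D/d = 37.0/4.7 = 7.8723
K_B = (4C+2)/(4C−3) = 33.489/28.489 = 1.1755
τ₀ = 8FD/(πd³) = 8·639·37.0/(π·4.7³) = 189144/326.17 = 579.89 MPa
τ_max = K·τ₀ = 1.1755 × 579.89 = 681.67 MPa

682 MPa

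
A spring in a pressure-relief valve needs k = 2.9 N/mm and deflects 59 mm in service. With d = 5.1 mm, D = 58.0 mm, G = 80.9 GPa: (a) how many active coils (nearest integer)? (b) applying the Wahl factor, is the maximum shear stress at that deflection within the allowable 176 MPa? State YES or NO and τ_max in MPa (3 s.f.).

N_a = Gd⁴/(8D³k) = (80.9×10³)(5.1⁴)/(8·58.0³·2.9) = 12.09 → N_a = 12
Actual rate k = Gd⁴/(8D³·12) = 2.922 N/mm
Working load F = kδ = 2.922·59 = 172.4 N
C = 58.0/5.1 = 11.3725; K_W = (4C−1)/(4C−4)+0.615/C = 1.1264
τ_max = K_W·8FD/(πd³) = 1.1264·191.95 = 216.21 MPa
τ_max > 176 MPa → exceeds allowable

(a) 12 coils; (b) NO, τ_max = 216 MPa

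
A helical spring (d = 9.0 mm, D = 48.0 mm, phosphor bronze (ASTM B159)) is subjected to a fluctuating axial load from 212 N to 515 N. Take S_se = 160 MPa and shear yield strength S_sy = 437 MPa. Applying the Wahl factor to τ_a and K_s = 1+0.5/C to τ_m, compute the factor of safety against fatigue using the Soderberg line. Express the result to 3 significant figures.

C = D/d = 48.0/9.0 = 5.3333; K_W = (4C−1)/(4C−4)+0.615/C = 1.2884; K_s = 1+0.5/C = 1.0938
F_a = (F_max−F_min)/2 = 151.5 N; F_m = (F_max+F_min)/2 = 363.5 N
τ_a = K_W·8F_aD/(πd³) = 1.2884 × 25.402 = 32.728 MPa
τ_m = K_s·8F_mD/(πd³) = 1.0938 × 60.948 = 66.662 MPa
Soderberg: 1/n_f = τ_a/S_se + τ_m/S_sy = 32.728/160 + 66.662/437 = 0.20455 + 0.15254 = 0.35709
n_f = 1/0.35709 = 2.8

2.80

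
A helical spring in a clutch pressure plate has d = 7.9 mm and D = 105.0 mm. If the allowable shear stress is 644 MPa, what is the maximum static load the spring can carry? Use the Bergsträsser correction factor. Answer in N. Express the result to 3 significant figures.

C = D/d = 105.0/7.9 = 13.2911
K_B = (4C+2)/(4C−3) = 55.165/50.165 = 1.0997
τ_max = K·8FD/(πd³) → F_max = τ_allow·πd³/(8DK)
F_max = 644·π·7.9³/(8·105.0·1.0997) = 9.9751e+05/923.72 = 1079.9 N

1080 N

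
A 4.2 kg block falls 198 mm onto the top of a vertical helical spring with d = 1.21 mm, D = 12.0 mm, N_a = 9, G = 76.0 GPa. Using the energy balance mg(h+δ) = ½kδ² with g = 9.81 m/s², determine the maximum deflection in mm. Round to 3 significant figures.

147 mm

k = Gd⁴/(8D³N_a) = (76.0×10³)(1.21⁴)/(8·12.0³·9) = 1.3094 N/mm
W = mg = 4.2 × 9.81 = 41.202 N
½kδ² − Wδ − Wh = 0 → δ = (W + √(W² + 2kWh))/k
δ = (41.202 + √(1697.6 + 21364.5))/1.3094 = (41.202 + 151.86)/1.3094 = 147.44 mm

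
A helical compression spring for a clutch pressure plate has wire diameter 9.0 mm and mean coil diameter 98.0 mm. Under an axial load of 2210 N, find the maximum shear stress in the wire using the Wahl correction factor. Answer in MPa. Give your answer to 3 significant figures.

857 MPa

Spring index C = D/d = 98.0/9.0 = 10.8889
K_W = (4C−1)/(4C−4) + 0.615/C = 42.556/39.556 + 0.0565 = 1.1323
τ₀ = 8FD/(πd³) = 8·2210·98.0/(π·9.0³) = 1.73264e+06/2290.2 = 756.54 MPa
τ_max = K·τ₀ = 1.1323 × 756.54 = 856.65 MPa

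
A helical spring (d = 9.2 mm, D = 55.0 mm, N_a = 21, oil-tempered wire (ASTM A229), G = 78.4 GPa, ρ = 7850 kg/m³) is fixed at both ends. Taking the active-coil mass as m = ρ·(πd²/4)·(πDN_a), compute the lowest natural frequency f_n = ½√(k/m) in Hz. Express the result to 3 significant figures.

k = Gd⁴/(8D³N_a) = (78.4×10³)(9.2⁴)/(8·55.0³·21) = 20.094 N/mm = 20094 N/m
Wire length L = πDN_a = π·55.0·21 = 3628.5 mm
m = ρ·(πd²/4)·L = 7850 × 66.476×10⁻⁶ m² × 3.6285 m = 1.8935 kg
f_n = ½√(k/m) = 0.5·√(20094/1.8935) = 0.5·√(10612) = 51.508 Hz

51.5 Hz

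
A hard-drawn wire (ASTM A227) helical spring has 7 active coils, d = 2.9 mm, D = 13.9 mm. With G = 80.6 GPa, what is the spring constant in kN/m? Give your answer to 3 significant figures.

37.9 kN/m

k = Gd⁴/(8D³N_a) = (80.6×10³ × 2.9⁴) / (8 × 13.9³ × 7)
  = 5.70068e+06 / 150395 = 37.905 N/mm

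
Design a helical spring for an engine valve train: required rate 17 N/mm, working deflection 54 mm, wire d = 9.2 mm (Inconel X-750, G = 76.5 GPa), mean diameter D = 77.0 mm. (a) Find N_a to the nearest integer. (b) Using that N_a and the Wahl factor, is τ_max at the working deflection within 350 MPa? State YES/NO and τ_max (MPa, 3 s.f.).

N_a = Gd⁴/(8D³k) = (76.5×10³)(9.2⁴)/(8·77.0³·17) = 8.827 → N_a = 9
Actual rate k = Gd⁴/(8D³·9) = 16.673 N/mm
Working load F = kδ = 16.673·54 = 900.33 N
C = 77.0/9.2 = 8.3696; K_W = (4C−1)/(4C−4)+0.615/C = 1.1753
τ_max = K_W·8FD/(πd³) = 1.1753·226.71 = 266.44 MPa
τ_max ≤ 350 MPa → acceptable

(a) 9 coils; (b) YES, τ_max = 266 MPa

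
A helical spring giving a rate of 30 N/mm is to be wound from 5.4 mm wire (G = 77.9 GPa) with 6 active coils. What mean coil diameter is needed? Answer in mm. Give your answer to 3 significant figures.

35.8 mm

D = (Gd⁴/(8N_a·k))^(1/3) = (77.9×10³·5.4⁴/(8·6·30))^(1/3)
  = (45999.2)^(1/3) = 35.8303 mm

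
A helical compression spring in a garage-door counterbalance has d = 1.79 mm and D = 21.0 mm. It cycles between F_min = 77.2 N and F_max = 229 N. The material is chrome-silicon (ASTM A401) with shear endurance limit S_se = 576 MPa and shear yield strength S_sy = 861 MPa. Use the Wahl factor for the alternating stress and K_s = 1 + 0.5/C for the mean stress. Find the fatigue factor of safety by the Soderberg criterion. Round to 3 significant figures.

C = D/d = 21.0/1.79 = 11.7318; K_W = (4C−1)/(4C−4)+0.615/C = 1.1223; K_s = 1+0.5/C = 1.0426
F_a = (F_max−F_min)/2 = 75.9 N; F_m = (F_max+F_min)/2 = 153.1 N
τ_a = K_W·8F_aD/(πd³) = 1.1223 × 707.69 = 794.24 MPa
τ_m = K_s·8F_mD/(πd³) = 1.0426 × 1427.5 = 1488.3 MPa
Soderberg: 1/n_f = τ_a/S_se + τ_m/S_sy = 794.24/576 + 1488.3/861 = 1.37890 + 1.72861 = 3.1075
n_f = 1/3.1075 = 0.3218

0.322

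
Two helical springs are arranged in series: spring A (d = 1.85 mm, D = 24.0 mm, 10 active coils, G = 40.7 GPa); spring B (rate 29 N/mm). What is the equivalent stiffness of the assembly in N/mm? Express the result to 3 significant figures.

0.425 N/mm

k_A = Gd⁴/(8D³N_a) = (40.7×10³)(1.85⁴)/(8·24.0³·10) = 0.43108 N/mm
Series: 1/k_eq = 1/0.43108 + 1/29 = 2.3542; k_eq = 0.42477 N/mm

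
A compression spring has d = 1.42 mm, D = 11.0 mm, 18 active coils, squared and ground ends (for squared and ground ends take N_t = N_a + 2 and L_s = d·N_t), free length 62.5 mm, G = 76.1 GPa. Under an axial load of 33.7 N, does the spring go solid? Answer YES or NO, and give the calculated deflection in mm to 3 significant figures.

NO, δ = 20.9 mm

k = Gd⁴/(8D³N_a) = (76.1×10³)(1.42⁴)/(8·11.0³·18) = 1.6143 N/mm
N_t = 20; L_s = 1.42·20 = 28.4 mm; δ_solid = L₀ − L_s = 62.5 − 28.4 = 34.1 mm
δ = F/k = 33.7/1.6143 = 20.875 mm
δ < δ_solid → spring does not go solid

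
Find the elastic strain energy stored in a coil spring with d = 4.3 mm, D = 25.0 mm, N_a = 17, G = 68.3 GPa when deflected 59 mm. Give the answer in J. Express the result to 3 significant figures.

19.1 J

k = Gd⁴/(8D³N_a) = (68.3×10³)(4.3⁴)/(8·25.0³·17) = 10.988 N/mm
U = ½kδ² = 0.5 × 10.988 × 59² = 19125 N·mm = 19.125 J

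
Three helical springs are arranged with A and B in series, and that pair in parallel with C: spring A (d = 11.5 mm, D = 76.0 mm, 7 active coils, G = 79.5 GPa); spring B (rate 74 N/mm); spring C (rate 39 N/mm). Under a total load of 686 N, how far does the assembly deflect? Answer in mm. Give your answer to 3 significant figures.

9.65 mm

k_A = Gd⁴/(8D³N_a) = (79.5×10³)(11.5⁴)/(8·76.0³·7) = 56.563 N/mm
Springs A,B series: k_AB = 1/(1/56.563+1/74) = 32.058 N/mm; parallel with C: k_eq = 32.058+39 = 71.058 N/mm
δ = F/k_eq = 686/71.058 = 9.654 mm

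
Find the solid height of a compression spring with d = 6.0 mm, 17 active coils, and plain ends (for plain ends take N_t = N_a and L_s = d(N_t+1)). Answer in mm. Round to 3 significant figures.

108 mm

plain ends: N_t = N_a = 17
L_s = d·(N_t+1) = 6.0 × 18 = 108 mm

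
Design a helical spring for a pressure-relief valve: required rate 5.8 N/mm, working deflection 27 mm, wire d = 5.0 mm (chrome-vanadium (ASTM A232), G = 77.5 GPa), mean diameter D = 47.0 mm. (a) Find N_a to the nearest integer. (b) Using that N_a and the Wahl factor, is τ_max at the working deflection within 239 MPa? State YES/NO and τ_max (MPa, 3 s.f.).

(a) 10 coils; (b) YES, τ_max = 174 MPa

N_a = Gd⁴/(8D³k) = (77.5×10³)(5.0⁴)/(8·47.0³·5.8) = 10.05 → N_a = 10
Actual rate k = Gd⁴/(8D³·10) = 5.8317 N/mm
Working load F = kδ = 5.8317·27 = 157.46 N
C = 47.0/5.0 = 9.4000; K_W = (4C−1)/(4C−4)+0.615/C = 1.1547
τ_max = K_W·8FD/(πd³) = 1.1547·150.76 = 174.09 MPa
τ_max ≤ 239 MPa → acceptable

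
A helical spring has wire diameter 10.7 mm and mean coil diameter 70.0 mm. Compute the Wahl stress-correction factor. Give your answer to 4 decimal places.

1.2293

C = D/d = 70.0/10.7 = 6.5421
K_W = (4C−1)/(4C−4) + 0.615/C = 25.168/22.168 + 0.0940 = 1.2293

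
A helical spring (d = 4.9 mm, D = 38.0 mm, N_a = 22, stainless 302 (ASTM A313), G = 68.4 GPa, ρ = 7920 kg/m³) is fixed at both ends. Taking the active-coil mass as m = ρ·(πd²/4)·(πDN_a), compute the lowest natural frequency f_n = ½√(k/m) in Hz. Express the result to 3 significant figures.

51.0 Hz

k = Gd⁴/(8D³N_a) = (68.4×10³)(4.9⁴)/(8·38.0³·22) = 4.083 N/mm = 4083 N/m
Wire length L = πDN_a = π·38.0·22 = 2626.4 mm
m = ρ·(πd²/4)·L = 7920 × 18.857×10⁻⁶ m² × 2.6264 m = 0.39225 kg
f_n = ½√(k/m) = 0.5·√(4083/0.39225) = 0.5·√(10409) = 51.013 Hz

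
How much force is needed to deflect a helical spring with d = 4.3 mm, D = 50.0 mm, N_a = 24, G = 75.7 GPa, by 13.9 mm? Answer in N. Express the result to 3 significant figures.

15.0 N

k = Gd⁴/(8D³N_a) = (75.7×10³)(4.3⁴)/(8·50.0³·24) = 1.0783 N/mm
F = k·δ = 1.0783 × 13.9 = 14.989 N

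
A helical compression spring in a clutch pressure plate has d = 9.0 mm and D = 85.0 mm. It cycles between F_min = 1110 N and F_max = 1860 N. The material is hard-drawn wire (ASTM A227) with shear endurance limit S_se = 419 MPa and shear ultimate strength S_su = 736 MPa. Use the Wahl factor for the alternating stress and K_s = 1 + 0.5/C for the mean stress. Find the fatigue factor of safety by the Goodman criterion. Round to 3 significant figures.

C = D/d = 85.0/9.0 = 9.4444; K_W = (4C−1)/(4C−4)+0.615/C = 1.1539; K_s = 1+0.5/C = 1.0529
F_a = (F_max−F_min)/2 = 375 N; F_m = (F_max+F_min)/2 = 1485 N
τ_a = K_W·8F_aD/(πd³) = 1.1539 × 111.34 = 128.48 MPa
τ_m = K_s·8F_mD/(πd³) = 1.0529 × 440.92 = 464.26 MPa
Goodman: 1/n_f = τ_a/S_se + τ_m/S_su = 128.48/419 + 464.26/736 = 0.30664 + 0.63079 = 0.93743
n_f = 1/0.93743 = 1.067

1.07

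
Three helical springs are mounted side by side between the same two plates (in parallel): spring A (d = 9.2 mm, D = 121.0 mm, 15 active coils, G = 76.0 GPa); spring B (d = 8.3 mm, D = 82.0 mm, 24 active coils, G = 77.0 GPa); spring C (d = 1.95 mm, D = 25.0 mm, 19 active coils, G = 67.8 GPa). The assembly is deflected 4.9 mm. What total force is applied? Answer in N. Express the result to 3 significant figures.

k_A = Gd⁴/(8D³N_a) = (76.0×10³)(9.2⁴)/(8·121.0³·15) = 2.5611 N/mm
k_B = Gd⁴/(8D³N_a) = (77.0×10³)(8.3⁴)/(8·82.0³·24) = 3.4519 N/mm
k_C = Gd⁴/(8D³N_a) = (67.8×10³)(1.95⁴)/(8·25.0³·19) = 0.41277 N/mm
Parallel: k_eq = 2.5611 + 3.4519 + 0.41277 = 6.4258 N/mm
F = k_eq·δ = 6.4258·4.9 = 31.486 N

31.5 N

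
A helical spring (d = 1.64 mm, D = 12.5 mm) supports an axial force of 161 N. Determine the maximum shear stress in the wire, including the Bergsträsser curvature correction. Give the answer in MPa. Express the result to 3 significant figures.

Spring index C = D/d = 12.5/1.64 = 7.6220
K_B = (4C+2)/(4C−3) = 32.488/27.488 = 1.1819
τ₀ = 8FD/(πd³) = 8·161·12.5/(π·1.64³) = 16100/13.857 = 1161.8 MPa
τ_max = K·τ₀ = 1.1819 × 1161.8 = 1373.2 MPa

1370 MPa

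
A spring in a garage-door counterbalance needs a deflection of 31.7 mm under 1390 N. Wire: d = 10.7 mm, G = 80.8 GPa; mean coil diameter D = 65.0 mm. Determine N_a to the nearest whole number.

11

Required rate k = F/δ = 1390/31.7 = 43.849 N/mm
N_a = Gd⁴/(8D³k) = (80.8×10³ × 10.7⁴)/(8 × 65.0³ × 43.849)
    = 1.05912e+09 / 9.63353e+07 = 10.99 → 11 coils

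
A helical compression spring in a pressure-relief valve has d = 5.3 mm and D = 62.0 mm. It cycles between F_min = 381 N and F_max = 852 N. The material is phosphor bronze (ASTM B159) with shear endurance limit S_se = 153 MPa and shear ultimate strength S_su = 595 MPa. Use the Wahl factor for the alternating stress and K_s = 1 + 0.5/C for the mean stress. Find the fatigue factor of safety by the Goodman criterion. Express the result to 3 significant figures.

C = D/d = 62.0/5.3 = 11.6981; K_W = (4C−1)/(4C−4)+0.615/C = 1.1227; K_s = 1+0.5/C = 1.0427
F_a = (F_max−F_min)/2 = 235.5 N; F_m = (F_max+F_min)/2 = 616.5 N
τ_a = K_W·8F_aD/(πd³) = 1.1227 × 249.74 = 280.38 MPa
τ_m = K_s·8F_mD/(πd³) = 1.0427 × 653.79 = 681.73 MPa
Goodman: 1/n_f = τ_a/S_se + τ_m/S_su = 280.38/153 + 681.73/595 = 1.83256 + 1.14577 = 2.9783
n_f = 1/2.9783 = 0.3358

0.336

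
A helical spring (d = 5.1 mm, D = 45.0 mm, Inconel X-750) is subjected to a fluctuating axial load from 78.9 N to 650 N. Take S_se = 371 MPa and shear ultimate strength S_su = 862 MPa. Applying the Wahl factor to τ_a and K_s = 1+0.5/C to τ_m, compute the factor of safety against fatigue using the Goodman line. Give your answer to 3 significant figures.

C = D/d = 45.0/5.1 = 8.8235; K_W = (4C−1)/(4C−4)+0.615/C = 1.1656; K_s = 1+0.5/C = 1.0567
F_a = (F_max−F_min)/2 = 285.55 N; F_m = (F_max+F_min)/2 = 364.45 N
τ_a = K_W·8F_aD/(πd³) = 1.1656 × 246.67 = 287.52 MPa
τ_m = K_s·8F_mD/(πd³) = 1.0567 × 314.83 = 332.67 MPa
Goodman: 1/n_f = τ_a/S_se + τ_m/S_su = 287.52/371 + 332.67/862 = 0.77497 + 0.38593 = 1.1609
n_f = 1/1.1609 = 0.8614

0.861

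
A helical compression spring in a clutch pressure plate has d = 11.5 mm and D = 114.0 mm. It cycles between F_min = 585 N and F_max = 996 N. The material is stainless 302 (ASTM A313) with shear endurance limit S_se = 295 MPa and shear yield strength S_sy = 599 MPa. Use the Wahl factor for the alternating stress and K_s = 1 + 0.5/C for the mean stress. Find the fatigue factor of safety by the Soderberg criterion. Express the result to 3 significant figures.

2.40

C = D/d = 114.0/11.5 = 9.9130; K_W = (4C−1)/(4C−4)+0.615/C = 1.1462; K_s = 1+0.5/C = 1.0504
F_a = (F_max−F_min)/2 = 205.5 N; F_m = (F_max+F_min)/2 = 790.5 N
τ_a = K_W·8F_aD/(πd³) = 1.1462 × 39.225 = 44.959 MPa
τ_m = K_s·8F_mD/(πd³) = 1.0504 × 150.89 = 158.5 MPa
Soderberg: 1/n_f = τ_a/S_se + τ_m/S_sy = 44.959/295 + 158.5/599 = 0.15240 + 0.26460 = 0.41701
n_f = 1/0.41701 = 2.398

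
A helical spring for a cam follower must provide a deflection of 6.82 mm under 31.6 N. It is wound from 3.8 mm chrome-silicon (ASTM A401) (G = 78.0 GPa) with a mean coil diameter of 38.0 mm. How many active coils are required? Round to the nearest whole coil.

Required rate k = F/δ = 31.6/6.82 = 4.6334 N/mm
N_a = Gd⁴/(8D³k) = (78.0×10³ × 3.8⁴)/(8 × 38.0³ × 4.6334)
    = 1.62641e+07 / 2.03397e+06 = 7.996 → 8 coils

8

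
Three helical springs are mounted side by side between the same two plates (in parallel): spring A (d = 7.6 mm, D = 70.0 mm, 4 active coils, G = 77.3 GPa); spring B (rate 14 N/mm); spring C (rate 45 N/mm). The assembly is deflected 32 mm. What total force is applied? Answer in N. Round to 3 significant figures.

2640 N

k_A = Gd⁴/(8D³N_a) = (77.3×10³)(7.6⁴)/(8·70.0³·4) = 23.496 N/mm
Parallel: k_eq = 23.496 + 14 + 45 = 82.496 N/mm
F = k_eq·δ = 82.496·32 = 2639.9 N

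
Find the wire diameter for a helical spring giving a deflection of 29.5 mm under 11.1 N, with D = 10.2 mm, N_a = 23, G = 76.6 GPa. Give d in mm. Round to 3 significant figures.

Required rate k = F/δ = 11.1/29.5 = 0.37627 N/mm
d = (8D³N_a·k / G)^(1/4) = (8·10.2³·23·0.37627 / (76.6×10³))^0.25
  = (0.95916)^0.25 = 0.9896 mm

0.990 mm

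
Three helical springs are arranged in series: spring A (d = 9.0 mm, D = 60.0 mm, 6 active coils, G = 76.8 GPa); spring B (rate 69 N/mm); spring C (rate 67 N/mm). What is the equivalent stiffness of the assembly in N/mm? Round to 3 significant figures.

20.0 N/mm

k_A = Gd⁴/(8D³N_a) = (76.8×10³)(9.0⁴)/(8·60.0³·6) = 48.6 N/mm
Series: 1/k_eq = 1/48.6 + 1/69 + 1/67 = 0.049994; k_eq = 20.002 N/mm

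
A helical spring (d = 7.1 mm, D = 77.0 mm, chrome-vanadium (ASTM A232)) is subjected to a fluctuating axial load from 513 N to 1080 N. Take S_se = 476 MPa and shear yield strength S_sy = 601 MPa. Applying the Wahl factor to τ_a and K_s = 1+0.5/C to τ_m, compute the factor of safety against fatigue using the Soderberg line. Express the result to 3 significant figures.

C = D/d = 77.0/7.1 = 10.8451; K_W = (4C−1)/(4C−4)+0.615/C = 1.1329; K_s = 1+0.5/C = 1.0461
F_a = (F_max−F_min)/2 = 283.5 N; F_m = (F_max+F_min)/2 = 796.5 N
τ_a = K_W·8F_aD/(πd³) = 1.1329 × 155.31 = 175.95 MPa
τ_m = K_s·8F_mD/(πd³) = 1.0461 × 436.36 = 456.47 MPa
Soderberg: 1/n_f = τ_a/S_se + τ_m/S_sy = 175.95/476 + 456.47/601 = 0.36965 + 0.75952 = 1.1292
n_f = 1/1.1292 = 0.8856

0.886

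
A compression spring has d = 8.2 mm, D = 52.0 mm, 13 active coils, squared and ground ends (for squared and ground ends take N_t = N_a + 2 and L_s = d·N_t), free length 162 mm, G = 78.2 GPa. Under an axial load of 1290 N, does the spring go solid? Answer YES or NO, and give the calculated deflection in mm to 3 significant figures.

YES, δ = 53.4 mm

k = Gd⁴/(8D³N_a) = (78.2×10³)(8.2⁴)/(8·52.0³·13) = 24.178 N/mm
N_t = 15; L_s = 8.2·15 = 123 mm; δ_solid = L₀ − L_s = 162 − 123 = 39 mm
δ = F/k = 1290/24.178 = 53.354 mm
δ ≥ δ_solid → spring goes solid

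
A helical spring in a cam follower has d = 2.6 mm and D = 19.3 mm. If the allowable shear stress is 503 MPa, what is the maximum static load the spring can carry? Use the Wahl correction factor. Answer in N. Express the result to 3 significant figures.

C = D/d = 19.3/2.6 = 7.4231
K_W = (4C−1)/(4C−4) + 0.615/C = 28.692/25.692 + 0.0828 = 1.1996
τ_max = K·8FD/(πd³) → F_max = τ_allow·πd³/(8DK)
F_max = 503·π·2.6³/(8·19.3·1.1996) = 27774/185.22 = 149.95 N

150 N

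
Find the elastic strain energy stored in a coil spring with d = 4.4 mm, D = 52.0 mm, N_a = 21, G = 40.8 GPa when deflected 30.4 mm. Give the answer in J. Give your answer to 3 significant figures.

k = Gd⁴/(8D³N_a) = (40.8×10³)(4.4⁴)/(8·52.0³·21) = 0.64737 N/mm
U = ½kδ² = 0.5 × 0.64737 × 30.4² = 299.14 N·mm = 0.29914 J

0.299 J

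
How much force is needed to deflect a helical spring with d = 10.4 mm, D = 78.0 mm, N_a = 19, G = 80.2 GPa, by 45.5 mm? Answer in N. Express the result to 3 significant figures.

k = Gd⁴/(8D³N_a) = (80.2×10³)(10.4⁴)/(8·78.0³·19) = 13.007 N/mm
F = k·δ = 13.007 × 45.5 = 591.82 N

592 N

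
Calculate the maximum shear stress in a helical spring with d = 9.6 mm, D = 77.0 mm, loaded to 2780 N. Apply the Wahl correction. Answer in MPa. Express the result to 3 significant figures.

729 MPa

Spring index C = D/d = 77.0/9.6 = 8.0208
K_W = (4C−1)/(4C−4) + 0.615/C = 31.083/28.083 + 0.0767 = 1.1835
τ₀ = 8FD/(πd³) = 8·2780·77.0/(π·9.6³) = 1.71248e+06/2779.5 = 616.12 MPa
τ_max = K·τ₀ = 1.1835 × 616.12 = 729.17 MPa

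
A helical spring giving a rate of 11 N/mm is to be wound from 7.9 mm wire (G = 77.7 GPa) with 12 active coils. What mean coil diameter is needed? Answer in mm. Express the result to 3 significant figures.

D = (Gd⁴/(8N_a·k))^(1/3) = (77.7×10³·7.9⁴/(8·12·11))^(1/3)
  = (286593)^(1/3) = 65.9308 mm

65.9 mm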